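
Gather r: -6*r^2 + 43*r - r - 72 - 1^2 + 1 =-6*r^2 + 42*r - 72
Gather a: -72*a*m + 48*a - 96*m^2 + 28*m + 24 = a*(48 - 72*m) - 96*m^2 + 28*m + 24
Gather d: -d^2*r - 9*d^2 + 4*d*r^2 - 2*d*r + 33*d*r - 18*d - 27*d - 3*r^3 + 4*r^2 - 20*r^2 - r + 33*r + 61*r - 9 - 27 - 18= d^2*(-r - 9) + d*(4*r^2 + 31*r - 45) - 3*r^3 - 16*r^2 + 93*r - 54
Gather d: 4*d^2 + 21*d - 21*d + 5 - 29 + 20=4*d^2 - 4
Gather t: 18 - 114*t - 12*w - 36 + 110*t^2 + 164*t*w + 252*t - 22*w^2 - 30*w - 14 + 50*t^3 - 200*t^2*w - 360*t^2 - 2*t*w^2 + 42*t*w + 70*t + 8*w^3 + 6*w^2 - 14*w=50*t^3 + t^2*(-200*w - 250) + t*(-2*w^2 + 206*w + 208) + 8*w^3 - 16*w^2 - 56*w - 32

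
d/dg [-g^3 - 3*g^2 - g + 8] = -3*g^2 - 6*g - 1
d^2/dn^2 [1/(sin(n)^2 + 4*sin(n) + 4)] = 2*(2*sin(n) + cos(2*n) + 2)/(sin(n) + 2)^4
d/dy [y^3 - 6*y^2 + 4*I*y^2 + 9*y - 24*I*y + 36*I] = 3*y^2 + y*(-12 + 8*I) + 9 - 24*I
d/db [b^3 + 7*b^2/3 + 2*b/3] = 3*b^2 + 14*b/3 + 2/3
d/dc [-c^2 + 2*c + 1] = 2 - 2*c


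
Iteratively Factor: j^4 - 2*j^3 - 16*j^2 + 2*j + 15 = (j - 1)*(j^3 - j^2 - 17*j - 15) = (j - 1)*(j + 1)*(j^2 - 2*j - 15) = (j - 1)*(j + 1)*(j + 3)*(j - 5)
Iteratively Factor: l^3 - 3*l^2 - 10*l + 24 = (l - 4)*(l^2 + l - 6) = (l - 4)*(l + 3)*(l - 2)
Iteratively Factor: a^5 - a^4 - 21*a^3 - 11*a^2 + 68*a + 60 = (a + 3)*(a^4 - 4*a^3 - 9*a^2 + 16*a + 20) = (a + 2)*(a + 3)*(a^3 - 6*a^2 + 3*a + 10) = (a - 5)*(a + 2)*(a + 3)*(a^2 - a - 2) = (a - 5)*(a - 2)*(a + 2)*(a + 3)*(a + 1)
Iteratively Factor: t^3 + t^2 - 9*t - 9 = (t + 1)*(t^2 - 9) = (t - 3)*(t + 1)*(t + 3)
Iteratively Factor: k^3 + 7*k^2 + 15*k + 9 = (k + 3)*(k^2 + 4*k + 3) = (k + 1)*(k + 3)*(k + 3)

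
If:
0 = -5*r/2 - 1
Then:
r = -2/5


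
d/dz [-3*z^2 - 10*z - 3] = -6*z - 10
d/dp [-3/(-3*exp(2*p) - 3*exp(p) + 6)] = (-2*exp(p) - 1)*exp(p)/(exp(2*p) + exp(p) - 2)^2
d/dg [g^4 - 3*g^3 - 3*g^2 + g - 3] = 4*g^3 - 9*g^2 - 6*g + 1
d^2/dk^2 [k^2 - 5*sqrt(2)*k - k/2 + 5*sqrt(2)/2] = 2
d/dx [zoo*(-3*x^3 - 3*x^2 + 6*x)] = zoo*(x^2 + x + 1)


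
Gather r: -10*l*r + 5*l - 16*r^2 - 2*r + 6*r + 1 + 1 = 5*l - 16*r^2 + r*(4 - 10*l) + 2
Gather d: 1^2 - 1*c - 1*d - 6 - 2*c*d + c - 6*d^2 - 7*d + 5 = -6*d^2 + d*(-2*c - 8)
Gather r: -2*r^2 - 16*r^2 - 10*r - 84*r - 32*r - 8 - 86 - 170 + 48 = -18*r^2 - 126*r - 216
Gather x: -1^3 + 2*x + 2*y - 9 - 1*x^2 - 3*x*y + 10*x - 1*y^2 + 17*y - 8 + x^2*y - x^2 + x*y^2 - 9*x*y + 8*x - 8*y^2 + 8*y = x^2*(y - 2) + x*(y^2 - 12*y + 20) - 9*y^2 + 27*y - 18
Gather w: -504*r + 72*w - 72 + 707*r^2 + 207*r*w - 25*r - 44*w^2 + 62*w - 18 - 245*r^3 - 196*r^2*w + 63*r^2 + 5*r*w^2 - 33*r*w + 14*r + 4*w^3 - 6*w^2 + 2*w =-245*r^3 + 770*r^2 - 515*r + 4*w^3 + w^2*(5*r - 50) + w*(-196*r^2 + 174*r + 136) - 90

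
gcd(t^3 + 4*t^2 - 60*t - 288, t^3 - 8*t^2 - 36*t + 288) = t^2 - 2*t - 48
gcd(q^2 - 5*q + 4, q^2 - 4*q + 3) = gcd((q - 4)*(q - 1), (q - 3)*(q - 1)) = q - 1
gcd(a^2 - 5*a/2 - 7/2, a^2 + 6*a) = 1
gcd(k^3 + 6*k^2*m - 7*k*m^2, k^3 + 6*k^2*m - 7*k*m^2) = k^3 + 6*k^2*m - 7*k*m^2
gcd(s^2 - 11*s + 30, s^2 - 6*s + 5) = s - 5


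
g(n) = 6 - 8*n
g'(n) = -8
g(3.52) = -22.16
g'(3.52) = -8.00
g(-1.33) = 16.64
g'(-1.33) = -8.00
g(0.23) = 4.16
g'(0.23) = -8.00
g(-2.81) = 28.48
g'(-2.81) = -8.00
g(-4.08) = 38.64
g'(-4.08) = -8.00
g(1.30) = -4.40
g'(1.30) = -8.00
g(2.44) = -13.52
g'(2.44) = -8.00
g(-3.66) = 35.28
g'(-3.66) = -8.00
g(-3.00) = 30.00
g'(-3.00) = -8.00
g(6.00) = -42.00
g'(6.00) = -8.00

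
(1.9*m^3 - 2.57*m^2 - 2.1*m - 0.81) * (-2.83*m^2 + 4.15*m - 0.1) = -5.377*m^5 + 15.1581*m^4 - 4.9125*m^3 - 6.1657*m^2 - 3.1515*m + 0.081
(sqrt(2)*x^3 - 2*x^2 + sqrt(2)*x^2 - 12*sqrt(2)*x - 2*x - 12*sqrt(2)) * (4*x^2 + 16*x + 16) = 4*sqrt(2)*x^5 - 8*x^4 + 20*sqrt(2)*x^4 - 40*x^3 - 16*sqrt(2)*x^3 - 224*sqrt(2)*x^2 - 64*x^2 - 384*sqrt(2)*x - 32*x - 192*sqrt(2)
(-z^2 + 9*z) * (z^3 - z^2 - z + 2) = -z^5 + 10*z^4 - 8*z^3 - 11*z^2 + 18*z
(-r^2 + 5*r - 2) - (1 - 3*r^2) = 2*r^2 + 5*r - 3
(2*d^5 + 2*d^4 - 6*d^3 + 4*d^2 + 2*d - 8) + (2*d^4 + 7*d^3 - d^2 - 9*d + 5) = 2*d^5 + 4*d^4 + d^3 + 3*d^2 - 7*d - 3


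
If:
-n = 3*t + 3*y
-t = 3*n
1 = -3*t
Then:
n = 1/9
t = -1/3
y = 8/27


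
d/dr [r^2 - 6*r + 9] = 2*r - 6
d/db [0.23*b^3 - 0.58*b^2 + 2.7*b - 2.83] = 0.69*b^2 - 1.16*b + 2.7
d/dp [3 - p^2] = -2*p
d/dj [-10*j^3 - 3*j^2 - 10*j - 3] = -30*j^2 - 6*j - 10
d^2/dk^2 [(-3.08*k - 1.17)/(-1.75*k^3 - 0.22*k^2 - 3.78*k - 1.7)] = (56.595*k^5 + 50.1123*k^4 - 33.243056*k^3 - 63.178932*k^2 - 21.958188*k - 7.02446400000001)/(5.359375*k^9 + 2.02125*k^8 + 34.98285*k^7 + 24.361198*k^6 + 79.489956*k^5 + 77.150184*k^4 + 77.664972*k^3 + 74.77824*k^2 + 32.7726*k + 4.913)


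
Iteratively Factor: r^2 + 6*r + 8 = (r + 4)*(r + 2)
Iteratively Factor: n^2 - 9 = (n - 3)*(n + 3)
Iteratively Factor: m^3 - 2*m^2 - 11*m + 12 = (m + 3)*(m^2 - 5*m + 4) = (m - 1)*(m + 3)*(m - 4)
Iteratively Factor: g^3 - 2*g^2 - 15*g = (g - 5)*(g^2 + 3*g) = g*(g - 5)*(g + 3)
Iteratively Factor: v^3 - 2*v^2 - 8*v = (v + 2)*(v^2 - 4*v) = v*(v + 2)*(v - 4)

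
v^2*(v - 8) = v^3 - 8*v^2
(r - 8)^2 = r^2 - 16*r + 64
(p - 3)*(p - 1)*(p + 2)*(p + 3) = p^4 + p^3 - 11*p^2 - 9*p + 18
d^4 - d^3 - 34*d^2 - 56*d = d*(d - 7)*(d + 2)*(d + 4)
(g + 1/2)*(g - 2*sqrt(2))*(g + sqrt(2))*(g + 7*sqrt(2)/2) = g^4 + g^3/2 + 5*sqrt(2)*g^3/2 - 11*g^2 + 5*sqrt(2)*g^2/4 - 14*sqrt(2)*g - 11*g/2 - 7*sqrt(2)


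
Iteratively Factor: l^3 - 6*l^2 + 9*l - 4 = (l - 1)*(l^2 - 5*l + 4) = (l - 1)^2*(l - 4)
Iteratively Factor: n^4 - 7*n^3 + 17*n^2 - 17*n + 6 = (n - 3)*(n^3 - 4*n^2 + 5*n - 2) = (n - 3)*(n - 2)*(n^2 - 2*n + 1) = (n - 3)*(n - 2)*(n - 1)*(n - 1)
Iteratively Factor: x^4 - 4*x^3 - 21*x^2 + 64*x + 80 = (x + 4)*(x^3 - 8*x^2 + 11*x + 20) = (x - 4)*(x + 4)*(x^2 - 4*x - 5) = (x - 4)*(x + 1)*(x + 4)*(x - 5)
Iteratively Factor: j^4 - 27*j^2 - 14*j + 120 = (j + 3)*(j^3 - 3*j^2 - 18*j + 40) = (j - 5)*(j + 3)*(j^2 + 2*j - 8) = (j - 5)*(j - 2)*(j + 3)*(j + 4)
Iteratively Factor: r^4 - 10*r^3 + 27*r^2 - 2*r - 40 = (r + 1)*(r^3 - 11*r^2 + 38*r - 40) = (r - 2)*(r + 1)*(r^2 - 9*r + 20) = (r - 5)*(r - 2)*(r + 1)*(r - 4)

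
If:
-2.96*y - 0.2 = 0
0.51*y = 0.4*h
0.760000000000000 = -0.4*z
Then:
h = -0.09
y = -0.07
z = -1.90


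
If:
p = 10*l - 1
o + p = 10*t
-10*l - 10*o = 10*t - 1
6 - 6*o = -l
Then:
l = -54/131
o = 122/131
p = -671/131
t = -549/1310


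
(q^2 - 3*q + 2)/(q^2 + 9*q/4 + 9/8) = 8*(q^2 - 3*q + 2)/(8*q^2 + 18*q + 9)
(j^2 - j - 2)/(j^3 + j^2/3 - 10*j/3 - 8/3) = 3/(3*j + 4)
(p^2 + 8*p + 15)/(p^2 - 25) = (p + 3)/(p - 5)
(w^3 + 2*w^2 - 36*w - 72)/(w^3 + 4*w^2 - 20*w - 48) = (w - 6)/(w - 4)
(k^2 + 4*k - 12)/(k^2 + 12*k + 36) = (k - 2)/(k + 6)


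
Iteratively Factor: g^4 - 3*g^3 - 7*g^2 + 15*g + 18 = (g + 1)*(g^3 - 4*g^2 - 3*g + 18) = (g - 3)*(g + 1)*(g^2 - g - 6) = (g - 3)^2*(g + 1)*(g + 2)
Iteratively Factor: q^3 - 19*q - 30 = (q + 2)*(q^2 - 2*q - 15) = (q + 2)*(q + 3)*(q - 5)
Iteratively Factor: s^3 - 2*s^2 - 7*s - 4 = (s - 4)*(s^2 + 2*s + 1) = (s - 4)*(s + 1)*(s + 1)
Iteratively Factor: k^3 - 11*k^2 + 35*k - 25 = (k - 5)*(k^2 - 6*k + 5) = (k - 5)^2*(k - 1)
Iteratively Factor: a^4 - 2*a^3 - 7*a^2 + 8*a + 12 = (a - 3)*(a^3 + a^2 - 4*a - 4) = (a - 3)*(a - 2)*(a^2 + 3*a + 2) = (a - 3)*(a - 2)*(a + 2)*(a + 1)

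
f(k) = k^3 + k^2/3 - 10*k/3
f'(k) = 3*k^2 + 2*k/3 - 10/3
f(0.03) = -0.10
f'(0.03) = -3.31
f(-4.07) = -48.33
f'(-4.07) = 43.65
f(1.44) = -1.12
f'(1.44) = 3.85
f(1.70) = 0.21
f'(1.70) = 6.47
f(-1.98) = 0.14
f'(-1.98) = 7.11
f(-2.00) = 0.00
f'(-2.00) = 7.33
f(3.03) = 20.78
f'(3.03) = 26.23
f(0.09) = -0.30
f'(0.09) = -3.25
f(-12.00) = -1640.00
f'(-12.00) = 420.67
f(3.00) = 20.00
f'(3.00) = 25.67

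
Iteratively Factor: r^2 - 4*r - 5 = (r + 1)*(r - 5)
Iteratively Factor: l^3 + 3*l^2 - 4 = (l + 2)*(l^2 + l - 2) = (l + 2)^2*(l - 1)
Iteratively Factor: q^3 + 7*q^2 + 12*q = (q)*(q^2 + 7*q + 12) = q*(q + 4)*(q + 3)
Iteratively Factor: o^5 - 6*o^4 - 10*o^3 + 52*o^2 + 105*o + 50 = (o + 1)*(o^4 - 7*o^3 - 3*o^2 + 55*o + 50) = (o + 1)*(o + 2)*(o^3 - 9*o^2 + 15*o + 25) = (o - 5)*(o + 1)*(o + 2)*(o^2 - 4*o - 5) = (o - 5)^2*(o + 1)*(o + 2)*(o + 1)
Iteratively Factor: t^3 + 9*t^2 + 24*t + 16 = (t + 4)*(t^2 + 5*t + 4) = (t + 4)^2*(t + 1)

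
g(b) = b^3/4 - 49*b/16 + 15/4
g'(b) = 3*b^2/4 - 49/16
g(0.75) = 1.56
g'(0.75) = -2.64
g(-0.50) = 5.25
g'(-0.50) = -2.88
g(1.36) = 0.21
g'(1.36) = -1.68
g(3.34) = 2.84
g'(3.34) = 5.30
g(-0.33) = 4.75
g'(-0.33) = -2.98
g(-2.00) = 7.88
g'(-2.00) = -0.06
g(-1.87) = 7.84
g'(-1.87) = -0.44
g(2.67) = 0.33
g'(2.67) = 2.28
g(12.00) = 399.00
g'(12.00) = 104.94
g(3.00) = 1.31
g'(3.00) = 3.69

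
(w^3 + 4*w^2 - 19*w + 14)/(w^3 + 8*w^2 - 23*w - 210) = (w^2 - 3*w + 2)/(w^2 + w - 30)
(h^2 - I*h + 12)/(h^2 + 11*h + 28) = (h^2 - I*h + 12)/(h^2 + 11*h + 28)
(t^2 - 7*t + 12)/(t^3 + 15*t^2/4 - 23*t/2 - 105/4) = 4*(t - 4)/(4*t^2 + 27*t + 35)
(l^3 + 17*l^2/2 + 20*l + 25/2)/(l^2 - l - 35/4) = 2*(l^2 + 6*l + 5)/(2*l - 7)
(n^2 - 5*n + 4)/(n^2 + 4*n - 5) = (n - 4)/(n + 5)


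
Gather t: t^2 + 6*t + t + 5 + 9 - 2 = t^2 + 7*t + 12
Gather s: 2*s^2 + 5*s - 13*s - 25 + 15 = 2*s^2 - 8*s - 10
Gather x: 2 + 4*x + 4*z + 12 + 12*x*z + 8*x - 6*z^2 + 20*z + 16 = x*(12*z + 12) - 6*z^2 + 24*z + 30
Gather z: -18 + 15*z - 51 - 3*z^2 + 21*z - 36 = -3*z^2 + 36*z - 105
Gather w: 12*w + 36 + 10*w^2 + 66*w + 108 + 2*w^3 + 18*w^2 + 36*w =2*w^3 + 28*w^2 + 114*w + 144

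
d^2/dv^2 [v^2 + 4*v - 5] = 2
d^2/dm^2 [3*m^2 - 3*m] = 6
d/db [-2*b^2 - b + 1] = -4*b - 1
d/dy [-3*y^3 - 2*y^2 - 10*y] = -9*y^2 - 4*y - 10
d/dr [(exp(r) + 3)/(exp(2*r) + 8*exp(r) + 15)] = -exp(r)/(exp(2*r) + 10*exp(r) + 25)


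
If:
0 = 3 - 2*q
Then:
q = 3/2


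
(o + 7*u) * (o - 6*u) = o^2 + o*u - 42*u^2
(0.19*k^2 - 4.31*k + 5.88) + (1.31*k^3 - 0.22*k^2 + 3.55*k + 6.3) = 1.31*k^3 - 0.03*k^2 - 0.76*k + 12.18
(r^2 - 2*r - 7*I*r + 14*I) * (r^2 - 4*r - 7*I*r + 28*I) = r^4 - 6*r^3 - 14*I*r^3 - 41*r^2 + 84*I*r^2 + 294*r - 112*I*r - 392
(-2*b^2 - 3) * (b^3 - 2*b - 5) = -2*b^5 + b^3 + 10*b^2 + 6*b + 15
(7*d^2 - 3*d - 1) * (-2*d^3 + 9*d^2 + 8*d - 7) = -14*d^5 + 69*d^4 + 31*d^3 - 82*d^2 + 13*d + 7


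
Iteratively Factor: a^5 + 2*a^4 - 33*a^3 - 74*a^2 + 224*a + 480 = (a + 4)*(a^4 - 2*a^3 - 25*a^2 + 26*a + 120) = (a + 4)^2*(a^3 - 6*a^2 - a + 30) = (a - 5)*(a + 4)^2*(a^2 - a - 6) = (a - 5)*(a - 3)*(a + 4)^2*(a + 2)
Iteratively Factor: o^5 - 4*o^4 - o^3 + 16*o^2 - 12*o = (o - 3)*(o^4 - o^3 - 4*o^2 + 4*o) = (o - 3)*(o - 1)*(o^3 - 4*o) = (o - 3)*(o - 1)*(o + 2)*(o^2 - 2*o) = (o - 3)*(o - 2)*(o - 1)*(o + 2)*(o)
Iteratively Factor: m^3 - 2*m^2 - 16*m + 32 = (m + 4)*(m^2 - 6*m + 8) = (m - 4)*(m + 4)*(m - 2)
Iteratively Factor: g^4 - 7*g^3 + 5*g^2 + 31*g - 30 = (g - 3)*(g^3 - 4*g^2 - 7*g + 10) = (g - 3)*(g + 2)*(g^2 - 6*g + 5) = (g - 5)*(g - 3)*(g + 2)*(g - 1)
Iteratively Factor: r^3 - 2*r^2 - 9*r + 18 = (r - 3)*(r^2 + r - 6) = (r - 3)*(r - 2)*(r + 3)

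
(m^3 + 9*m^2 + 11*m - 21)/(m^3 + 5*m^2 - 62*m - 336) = (m^2 + 2*m - 3)/(m^2 - 2*m - 48)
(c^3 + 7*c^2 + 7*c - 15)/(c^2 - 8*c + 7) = (c^2 + 8*c + 15)/(c - 7)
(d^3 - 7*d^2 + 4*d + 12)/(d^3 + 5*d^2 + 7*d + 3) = (d^2 - 8*d + 12)/(d^2 + 4*d + 3)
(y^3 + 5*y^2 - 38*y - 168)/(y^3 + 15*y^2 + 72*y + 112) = (y - 6)/(y + 4)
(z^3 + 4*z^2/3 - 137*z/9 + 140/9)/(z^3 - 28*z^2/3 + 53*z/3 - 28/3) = (3*z^2 + 8*z - 35)/(3*(z^2 - 8*z + 7))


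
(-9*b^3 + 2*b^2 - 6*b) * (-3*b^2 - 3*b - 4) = 27*b^5 + 21*b^4 + 48*b^3 + 10*b^2 + 24*b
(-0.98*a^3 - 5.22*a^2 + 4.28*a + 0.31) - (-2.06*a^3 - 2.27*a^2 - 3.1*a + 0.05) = 1.08*a^3 - 2.95*a^2 + 7.38*a + 0.26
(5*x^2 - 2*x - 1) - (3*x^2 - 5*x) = 2*x^2 + 3*x - 1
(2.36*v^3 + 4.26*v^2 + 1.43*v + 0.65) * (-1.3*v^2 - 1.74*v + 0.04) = -3.068*v^5 - 9.6444*v^4 - 9.177*v^3 - 3.1628*v^2 - 1.0738*v + 0.026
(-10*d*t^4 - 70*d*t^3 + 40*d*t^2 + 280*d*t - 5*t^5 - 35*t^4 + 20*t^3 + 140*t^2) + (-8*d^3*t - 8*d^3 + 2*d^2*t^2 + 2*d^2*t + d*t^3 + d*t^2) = -8*d^3*t - 8*d^3 + 2*d^2*t^2 + 2*d^2*t - 10*d*t^4 - 69*d*t^3 + 41*d*t^2 + 280*d*t - 5*t^5 - 35*t^4 + 20*t^3 + 140*t^2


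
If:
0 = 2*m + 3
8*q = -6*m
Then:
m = -3/2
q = 9/8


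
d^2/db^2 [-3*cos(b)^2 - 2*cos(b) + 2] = 2*cos(b) + 6*cos(2*b)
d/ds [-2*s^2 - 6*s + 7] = -4*s - 6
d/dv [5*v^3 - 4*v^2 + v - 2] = 15*v^2 - 8*v + 1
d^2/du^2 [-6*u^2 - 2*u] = -12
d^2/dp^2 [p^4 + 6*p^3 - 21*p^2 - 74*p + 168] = 12*p^2 + 36*p - 42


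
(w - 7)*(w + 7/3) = w^2 - 14*w/3 - 49/3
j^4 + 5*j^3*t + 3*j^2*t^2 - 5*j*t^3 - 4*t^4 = (j - t)*(j + t)^2*(j + 4*t)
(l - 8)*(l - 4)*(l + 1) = l^3 - 11*l^2 + 20*l + 32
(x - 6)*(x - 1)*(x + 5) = x^3 - 2*x^2 - 29*x + 30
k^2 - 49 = (k - 7)*(k + 7)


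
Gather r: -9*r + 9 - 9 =-9*r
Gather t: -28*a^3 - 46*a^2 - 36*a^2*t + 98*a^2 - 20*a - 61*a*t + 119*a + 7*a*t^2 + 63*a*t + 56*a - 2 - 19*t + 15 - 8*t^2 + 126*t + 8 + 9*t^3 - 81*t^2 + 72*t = -28*a^3 + 52*a^2 + 155*a + 9*t^3 + t^2*(7*a - 89) + t*(-36*a^2 + 2*a + 179) + 21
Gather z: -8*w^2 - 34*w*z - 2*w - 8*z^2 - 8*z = -8*w^2 - 2*w - 8*z^2 + z*(-34*w - 8)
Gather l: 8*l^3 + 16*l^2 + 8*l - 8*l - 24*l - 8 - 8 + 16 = 8*l^3 + 16*l^2 - 24*l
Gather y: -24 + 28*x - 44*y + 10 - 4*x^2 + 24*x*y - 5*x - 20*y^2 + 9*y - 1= -4*x^2 + 23*x - 20*y^2 + y*(24*x - 35) - 15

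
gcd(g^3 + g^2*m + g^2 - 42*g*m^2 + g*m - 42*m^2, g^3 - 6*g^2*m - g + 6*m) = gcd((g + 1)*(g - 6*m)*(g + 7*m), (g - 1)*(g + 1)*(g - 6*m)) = g^2 - 6*g*m + g - 6*m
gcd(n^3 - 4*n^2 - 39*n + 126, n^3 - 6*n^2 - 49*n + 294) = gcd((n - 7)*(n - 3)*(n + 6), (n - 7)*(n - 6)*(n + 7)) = n - 7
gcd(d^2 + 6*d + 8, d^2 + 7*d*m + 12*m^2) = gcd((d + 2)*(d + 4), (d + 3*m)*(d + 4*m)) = 1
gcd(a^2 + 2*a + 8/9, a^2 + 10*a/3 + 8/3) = a + 4/3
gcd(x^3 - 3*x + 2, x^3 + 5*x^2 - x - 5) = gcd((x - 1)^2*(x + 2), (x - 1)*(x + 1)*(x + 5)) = x - 1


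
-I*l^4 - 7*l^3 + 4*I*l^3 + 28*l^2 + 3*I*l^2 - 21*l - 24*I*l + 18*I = (l - 3)*(l - 6*I)*(l - I)*(-I*l + I)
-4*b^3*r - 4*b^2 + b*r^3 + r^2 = (-2*b + r)*(2*b + r)*(b*r + 1)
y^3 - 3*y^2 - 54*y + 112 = (y - 8)*(y - 2)*(y + 7)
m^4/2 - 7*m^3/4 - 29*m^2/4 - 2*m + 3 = (m/2 + 1)*(m - 6)*(m - 1/2)*(m + 1)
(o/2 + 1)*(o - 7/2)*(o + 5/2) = o^3/2 + o^2/2 - 43*o/8 - 35/4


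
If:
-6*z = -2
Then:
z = 1/3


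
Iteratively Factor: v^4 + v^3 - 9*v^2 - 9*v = (v + 1)*(v^3 - 9*v) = v*(v + 1)*(v^2 - 9) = v*(v + 1)*(v + 3)*(v - 3)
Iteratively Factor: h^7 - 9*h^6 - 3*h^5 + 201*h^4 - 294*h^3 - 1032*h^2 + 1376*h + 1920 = (h - 5)*(h^6 - 4*h^5 - 23*h^4 + 86*h^3 + 136*h^2 - 352*h - 384) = (h - 5)*(h - 4)*(h^5 - 23*h^3 - 6*h^2 + 112*h + 96) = (h - 5)*(h - 4)*(h + 2)*(h^4 - 2*h^3 - 19*h^2 + 32*h + 48) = (h - 5)*(h - 4)*(h + 2)*(h + 4)*(h^3 - 6*h^2 + 5*h + 12) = (h - 5)*(h - 4)*(h - 3)*(h + 2)*(h + 4)*(h^2 - 3*h - 4) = (h - 5)*(h - 4)^2*(h - 3)*(h + 2)*(h + 4)*(h + 1)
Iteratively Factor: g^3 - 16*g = (g)*(g^2 - 16) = g*(g - 4)*(g + 4)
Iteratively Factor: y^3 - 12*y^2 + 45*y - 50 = (y - 5)*(y^2 - 7*y + 10) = (y - 5)^2*(y - 2)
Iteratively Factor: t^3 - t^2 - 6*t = (t - 3)*(t^2 + 2*t) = (t - 3)*(t + 2)*(t)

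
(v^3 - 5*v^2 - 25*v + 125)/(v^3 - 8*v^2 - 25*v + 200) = (v - 5)/(v - 8)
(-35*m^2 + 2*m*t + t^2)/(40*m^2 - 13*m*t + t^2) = (7*m + t)/(-8*m + t)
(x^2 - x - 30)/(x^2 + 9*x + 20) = (x - 6)/(x + 4)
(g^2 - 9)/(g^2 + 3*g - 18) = (g + 3)/(g + 6)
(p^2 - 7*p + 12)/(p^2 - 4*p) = (p - 3)/p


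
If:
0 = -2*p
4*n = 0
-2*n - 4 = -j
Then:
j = 4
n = 0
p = 0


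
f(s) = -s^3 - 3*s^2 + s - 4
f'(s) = -3*s^2 - 6*s + 1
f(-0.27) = -4.47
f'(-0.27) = 2.40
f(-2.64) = -9.15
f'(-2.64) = -4.07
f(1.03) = -7.25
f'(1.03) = -8.36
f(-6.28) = 119.08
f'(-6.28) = -79.64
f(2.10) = -24.39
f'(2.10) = -24.83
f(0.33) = -4.03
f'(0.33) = -1.31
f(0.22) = -3.94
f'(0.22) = -0.47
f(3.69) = -91.40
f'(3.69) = -61.99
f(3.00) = -55.00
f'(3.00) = -44.00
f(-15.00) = 2681.00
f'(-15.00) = -584.00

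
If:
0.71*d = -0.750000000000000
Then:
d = -1.06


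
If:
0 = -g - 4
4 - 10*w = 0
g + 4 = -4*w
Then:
No Solution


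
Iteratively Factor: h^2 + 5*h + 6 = (h + 3)*(h + 2)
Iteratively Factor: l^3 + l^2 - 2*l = (l)*(l^2 + l - 2) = l*(l + 2)*(l - 1)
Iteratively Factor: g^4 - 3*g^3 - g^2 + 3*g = (g)*(g^3 - 3*g^2 - g + 3) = g*(g - 3)*(g^2 - 1) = g*(g - 3)*(g - 1)*(g + 1)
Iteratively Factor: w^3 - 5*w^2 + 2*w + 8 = (w - 4)*(w^2 - w - 2) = (w - 4)*(w + 1)*(w - 2)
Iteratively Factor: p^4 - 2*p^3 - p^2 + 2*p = (p)*(p^3 - 2*p^2 - p + 2) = p*(p - 1)*(p^2 - p - 2) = p*(p - 2)*(p - 1)*(p + 1)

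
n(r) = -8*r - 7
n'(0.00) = -8.00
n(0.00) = -7.00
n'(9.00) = -8.00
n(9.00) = -79.00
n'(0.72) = -8.00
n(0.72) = -12.76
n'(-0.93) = -8.00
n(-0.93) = 0.44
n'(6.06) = -8.00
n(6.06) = -55.48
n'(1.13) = -8.00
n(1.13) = -16.04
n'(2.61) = -8.00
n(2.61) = -27.88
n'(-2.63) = -8.00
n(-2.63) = 14.04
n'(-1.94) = -8.00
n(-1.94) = 8.52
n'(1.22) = -8.00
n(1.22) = -16.76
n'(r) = -8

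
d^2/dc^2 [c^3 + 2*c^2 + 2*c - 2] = 6*c + 4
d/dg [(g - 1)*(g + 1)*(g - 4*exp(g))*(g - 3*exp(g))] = -7*g^3*exp(g) + 4*g^3 + 24*g^2*exp(2*g) - 21*g^2*exp(g) + 24*g*exp(2*g) + 7*g*exp(g) - 2*g - 24*exp(2*g) + 7*exp(g)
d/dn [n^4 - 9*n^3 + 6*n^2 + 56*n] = 4*n^3 - 27*n^2 + 12*n + 56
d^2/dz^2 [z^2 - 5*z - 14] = 2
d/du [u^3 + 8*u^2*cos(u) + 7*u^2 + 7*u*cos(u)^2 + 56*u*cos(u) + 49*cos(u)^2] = -8*u^2*sin(u) + 3*u^2 - 56*u*sin(u) - 7*u*sin(2*u) + 16*u*cos(u) + 14*u - 49*sin(2*u) + 7*cos(u)^2 + 56*cos(u)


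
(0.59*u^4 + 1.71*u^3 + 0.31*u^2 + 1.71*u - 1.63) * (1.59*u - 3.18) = 0.9381*u^5 + 0.8427*u^4 - 4.9449*u^3 + 1.7331*u^2 - 8.0295*u + 5.1834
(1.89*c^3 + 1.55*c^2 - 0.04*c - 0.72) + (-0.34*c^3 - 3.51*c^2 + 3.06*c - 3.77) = 1.55*c^3 - 1.96*c^2 + 3.02*c - 4.49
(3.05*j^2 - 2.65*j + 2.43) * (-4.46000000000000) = -13.603*j^2 + 11.819*j - 10.8378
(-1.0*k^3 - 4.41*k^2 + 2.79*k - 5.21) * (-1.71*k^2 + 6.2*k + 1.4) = 1.71*k^5 + 1.3411*k^4 - 33.5129*k^3 + 20.0331*k^2 - 28.396*k - 7.294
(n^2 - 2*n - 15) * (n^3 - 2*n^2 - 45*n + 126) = n^5 - 4*n^4 - 56*n^3 + 246*n^2 + 423*n - 1890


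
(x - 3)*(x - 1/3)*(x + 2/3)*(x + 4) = x^4 + 4*x^3/3 - 107*x^2/9 - 38*x/9 + 8/3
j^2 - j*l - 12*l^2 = (j - 4*l)*(j + 3*l)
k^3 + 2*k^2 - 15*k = k*(k - 3)*(k + 5)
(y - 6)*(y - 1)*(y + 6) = y^3 - y^2 - 36*y + 36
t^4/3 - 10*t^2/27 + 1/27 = (t/3 + 1/3)*(t - 1)*(t - 1/3)*(t + 1/3)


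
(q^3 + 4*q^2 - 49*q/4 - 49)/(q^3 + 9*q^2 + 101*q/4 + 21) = (2*q - 7)/(2*q + 3)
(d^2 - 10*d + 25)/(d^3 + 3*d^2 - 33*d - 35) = (d - 5)/(d^2 + 8*d + 7)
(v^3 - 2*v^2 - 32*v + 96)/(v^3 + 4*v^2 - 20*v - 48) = (v - 4)/(v + 2)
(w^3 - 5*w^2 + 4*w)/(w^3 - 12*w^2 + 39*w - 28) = w/(w - 7)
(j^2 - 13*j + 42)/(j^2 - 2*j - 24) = (j - 7)/(j + 4)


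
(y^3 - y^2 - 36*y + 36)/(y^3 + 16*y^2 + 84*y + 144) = (y^2 - 7*y + 6)/(y^2 + 10*y + 24)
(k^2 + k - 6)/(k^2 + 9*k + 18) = (k - 2)/(k + 6)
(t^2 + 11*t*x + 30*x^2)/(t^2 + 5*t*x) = (t + 6*x)/t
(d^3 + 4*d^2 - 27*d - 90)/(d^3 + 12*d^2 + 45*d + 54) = (d - 5)/(d + 3)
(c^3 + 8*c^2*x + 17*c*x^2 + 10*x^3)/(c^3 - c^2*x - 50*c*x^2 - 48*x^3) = (-c^2 - 7*c*x - 10*x^2)/(-c^2 + 2*c*x + 48*x^2)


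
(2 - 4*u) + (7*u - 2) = 3*u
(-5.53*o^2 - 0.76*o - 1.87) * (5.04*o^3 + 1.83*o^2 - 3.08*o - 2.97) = -27.8712*o^5 - 13.9503*o^4 + 6.2168*o^3 + 15.3428*o^2 + 8.0168*o + 5.5539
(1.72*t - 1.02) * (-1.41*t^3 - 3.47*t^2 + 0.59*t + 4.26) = -2.4252*t^4 - 4.5302*t^3 + 4.5542*t^2 + 6.7254*t - 4.3452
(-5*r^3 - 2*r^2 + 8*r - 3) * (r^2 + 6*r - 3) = -5*r^5 - 32*r^4 + 11*r^3 + 51*r^2 - 42*r + 9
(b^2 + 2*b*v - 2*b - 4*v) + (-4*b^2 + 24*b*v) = -3*b^2 + 26*b*v - 2*b - 4*v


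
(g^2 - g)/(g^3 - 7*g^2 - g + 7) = g/(g^2 - 6*g - 7)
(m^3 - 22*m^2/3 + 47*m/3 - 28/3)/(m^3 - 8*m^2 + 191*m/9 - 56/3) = 3*(m^2 - 5*m + 4)/(3*m^2 - 17*m + 24)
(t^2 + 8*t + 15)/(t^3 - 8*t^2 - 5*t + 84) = (t + 5)/(t^2 - 11*t + 28)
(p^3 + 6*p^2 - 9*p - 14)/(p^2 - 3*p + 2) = (p^2 + 8*p + 7)/(p - 1)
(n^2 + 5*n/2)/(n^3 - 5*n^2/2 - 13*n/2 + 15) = n/(n^2 - 5*n + 6)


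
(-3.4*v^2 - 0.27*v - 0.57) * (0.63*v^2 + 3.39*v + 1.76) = -2.142*v^4 - 11.6961*v^3 - 7.2584*v^2 - 2.4075*v - 1.0032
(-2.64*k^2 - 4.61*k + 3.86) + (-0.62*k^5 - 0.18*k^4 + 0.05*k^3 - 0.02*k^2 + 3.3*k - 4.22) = -0.62*k^5 - 0.18*k^4 + 0.05*k^3 - 2.66*k^2 - 1.31*k - 0.36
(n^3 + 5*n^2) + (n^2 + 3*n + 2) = n^3 + 6*n^2 + 3*n + 2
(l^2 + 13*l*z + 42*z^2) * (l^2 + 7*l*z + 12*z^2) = l^4 + 20*l^3*z + 145*l^2*z^2 + 450*l*z^3 + 504*z^4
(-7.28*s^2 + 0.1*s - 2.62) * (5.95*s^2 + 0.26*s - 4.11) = -43.316*s^4 - 1.2978*s^3 + 14.3578*s^2 - 1.0922*s + 10.7682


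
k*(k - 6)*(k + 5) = k^3 - k^2 - 30*k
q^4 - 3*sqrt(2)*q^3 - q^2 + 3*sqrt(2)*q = q*(q - 1)*(q + 1)*(q - 3*sqrt(2))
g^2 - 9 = (g - 3)*(g + 3)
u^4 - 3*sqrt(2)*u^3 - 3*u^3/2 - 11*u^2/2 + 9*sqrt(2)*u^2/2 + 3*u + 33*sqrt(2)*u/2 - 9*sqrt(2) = (u - 3)*(u - 1/2)*(u + 2)*(u - 3*sqrt(2))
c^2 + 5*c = c*(c + 5)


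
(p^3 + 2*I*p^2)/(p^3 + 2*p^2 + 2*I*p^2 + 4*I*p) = p/(p + 2)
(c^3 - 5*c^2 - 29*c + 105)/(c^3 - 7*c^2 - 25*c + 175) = (c - 3)/(c - 5)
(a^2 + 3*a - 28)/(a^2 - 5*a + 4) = (a + 7)/(a - 1)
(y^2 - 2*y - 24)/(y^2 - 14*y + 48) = (y + 4)/(y - 8)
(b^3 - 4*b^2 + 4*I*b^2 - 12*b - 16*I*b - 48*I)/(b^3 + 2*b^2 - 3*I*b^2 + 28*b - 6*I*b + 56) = (b - 6)/(b - 7*I)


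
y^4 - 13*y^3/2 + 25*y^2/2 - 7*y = y*(y - 7/2)*(y - 2)*(y - 1)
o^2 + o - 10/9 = (o - 2/3)*(o + 5/3)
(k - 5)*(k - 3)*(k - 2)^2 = k^4 - 12*k^3 + 51*k^2 - 92*k + 60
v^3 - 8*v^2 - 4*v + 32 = (v - 8)*(v - 2)*(v + 2)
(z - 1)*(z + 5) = z^2 + 4*z - 5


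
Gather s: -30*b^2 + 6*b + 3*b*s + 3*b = -30*b^2 + 3*b*s + 9*b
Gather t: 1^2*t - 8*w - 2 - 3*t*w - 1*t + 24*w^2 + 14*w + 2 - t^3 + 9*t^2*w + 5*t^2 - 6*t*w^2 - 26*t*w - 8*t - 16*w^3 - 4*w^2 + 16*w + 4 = -t^3 + t^2*(9*w + 5) + t*(-6*w^2 - 29*w - 8) - 16*w^3 + 20*w^2 + 22*w + 4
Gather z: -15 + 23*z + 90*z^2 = 90*z^2 + 23*z - 15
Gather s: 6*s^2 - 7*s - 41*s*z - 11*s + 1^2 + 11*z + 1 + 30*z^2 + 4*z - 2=6*s^2 + s*(-41*z - 18) + 30*z^2 + 15*z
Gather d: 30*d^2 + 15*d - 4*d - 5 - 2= 30*d^2 + 11*d - 7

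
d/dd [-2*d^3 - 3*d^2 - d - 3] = -6*d^2 - 6*d - 1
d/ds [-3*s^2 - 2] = -6*s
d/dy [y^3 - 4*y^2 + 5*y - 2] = 3*y^2 - 8*y + 5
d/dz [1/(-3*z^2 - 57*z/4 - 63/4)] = 4*(8*z + 19)/(3*(4*z^2 + 19*z + 21)^2)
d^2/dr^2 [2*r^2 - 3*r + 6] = 4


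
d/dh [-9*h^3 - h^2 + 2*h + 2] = -27*h^2 - 2*h + 2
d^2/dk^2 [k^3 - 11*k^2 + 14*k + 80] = 6*k - 22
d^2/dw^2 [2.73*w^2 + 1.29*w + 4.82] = 5.46000000000000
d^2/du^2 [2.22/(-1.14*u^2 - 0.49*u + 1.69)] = (5.770224*u^2 + 2.480184*u - 2.22*(2.28*u + 0.49)*(4.56*u + 0.98) - 8.554104)/(1.14*u^2 + 0.49*u - 1.69)^3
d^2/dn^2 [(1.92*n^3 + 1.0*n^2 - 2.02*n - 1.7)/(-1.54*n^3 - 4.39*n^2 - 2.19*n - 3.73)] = (21.217504*n^6 + 67.596144*n^5 + 282.90108*n^4 + 392.231124*n^3 + 95.881308*n^2 - 319.264992*n - 100.194588)/(3.652264*n^9 + 31.233972*n^8 + 104.618514*n^7 + 199.977007*n^6 + 300.077907*n^5 + 354.298224*n^4 + 289.944615*n^3 + 236.901252*n^2 + 91.407753*n + 51.895117)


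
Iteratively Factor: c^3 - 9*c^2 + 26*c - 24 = (c - 4)*(c^2 - 5*c + 6) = (c - 4)*(c - 3)*(c - 2)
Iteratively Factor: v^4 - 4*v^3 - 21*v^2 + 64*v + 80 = (v + 1)*(v^3 - 5*v^2 - 16*v + 80) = (v + 1)*(v + 4)*(v^2 - 9*v + 20) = (v - 4)*(v + 1)*(v + 4)*(v - 5)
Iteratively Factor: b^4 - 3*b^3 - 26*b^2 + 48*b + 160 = (b - 4)*(b^3 + b^2 - 22*b - 40) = (b - 4)*(b + 2)*(b^2 - b - 20) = (b - 4)*(b + 2)*(b + 4)*(b - 5)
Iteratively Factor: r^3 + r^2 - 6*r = (r + 3)*(r^2 - 2*r) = (r - 2)*(r + 3)*(r)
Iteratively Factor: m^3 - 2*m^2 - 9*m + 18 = (m - 3)*(m^2 + m - 6) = (m - 3)*(m - 2)*(m + 3)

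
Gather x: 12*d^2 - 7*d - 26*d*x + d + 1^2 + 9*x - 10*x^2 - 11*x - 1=12*d^2 - 6*d - 10*x^2 + x*(-26*d - 2)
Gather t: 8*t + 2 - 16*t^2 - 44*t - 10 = -16*t^2 - 36*t - 8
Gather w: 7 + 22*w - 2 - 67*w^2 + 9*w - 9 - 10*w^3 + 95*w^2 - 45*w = -10*w^3 + 28*w^2 - 14*w - 4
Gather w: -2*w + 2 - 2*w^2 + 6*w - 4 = -2*w^2 + 4*w - 2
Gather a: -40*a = -40*a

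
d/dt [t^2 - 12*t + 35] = 2*t - 12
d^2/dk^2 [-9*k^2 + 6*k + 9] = -18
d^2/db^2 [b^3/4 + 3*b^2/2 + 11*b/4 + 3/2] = 3*b/2 + 3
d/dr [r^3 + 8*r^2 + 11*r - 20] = 3*r^2 + 16*r + 11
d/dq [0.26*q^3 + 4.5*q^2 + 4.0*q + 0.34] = 0.78*q^2 + 9.0*q + 4.0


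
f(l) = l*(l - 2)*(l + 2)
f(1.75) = -1.64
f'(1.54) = 3.11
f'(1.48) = 2.57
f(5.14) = 115.24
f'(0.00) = -4.00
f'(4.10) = 46.43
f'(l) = l*(l - 2) + l*(l + 2) + (l - 2)*(l + 2) = 3*l^2 - 4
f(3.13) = 18.14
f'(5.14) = 75.26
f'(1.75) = 5.19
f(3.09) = 17.14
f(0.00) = 0.00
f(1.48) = -2.68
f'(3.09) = 24.64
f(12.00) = 1680.00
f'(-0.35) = -3.63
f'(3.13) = 25.39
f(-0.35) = 1.36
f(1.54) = -2.51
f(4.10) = 52.52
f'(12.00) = 428.00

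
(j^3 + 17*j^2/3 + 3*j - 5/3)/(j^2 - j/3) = j + 6 + 5/j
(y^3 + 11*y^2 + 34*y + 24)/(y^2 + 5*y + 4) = y + 6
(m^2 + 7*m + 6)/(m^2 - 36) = (m + 1)/(m - 6)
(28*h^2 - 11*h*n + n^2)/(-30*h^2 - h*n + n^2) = (-28*h^2 + 11*h*n - n^2)/(30*h^2 + h*n - n^2)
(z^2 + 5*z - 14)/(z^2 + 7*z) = (z - 2)/z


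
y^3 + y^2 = y^2*(y + 1)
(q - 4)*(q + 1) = q^2 - 3*q - 4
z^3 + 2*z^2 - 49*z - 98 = (z - 7)*(z + 2)*(z + 7)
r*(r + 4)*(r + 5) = r^3 + 9*r^2 + 20*r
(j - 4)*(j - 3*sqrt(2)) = j^2 - 3*sqrt(2)*j - 4*j + 12*sqrt(2)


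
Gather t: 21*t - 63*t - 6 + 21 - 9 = 6 - 42*t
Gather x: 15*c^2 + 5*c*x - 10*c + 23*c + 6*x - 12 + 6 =15*c^2 + 13*c + x*(5*c + 6) - 6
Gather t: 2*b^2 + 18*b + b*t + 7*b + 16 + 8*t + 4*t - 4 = 2*b^2 + 25*b + t*(b + 12) + 12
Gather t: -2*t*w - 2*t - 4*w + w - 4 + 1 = t*(-2*w - 2) - 3*w - 3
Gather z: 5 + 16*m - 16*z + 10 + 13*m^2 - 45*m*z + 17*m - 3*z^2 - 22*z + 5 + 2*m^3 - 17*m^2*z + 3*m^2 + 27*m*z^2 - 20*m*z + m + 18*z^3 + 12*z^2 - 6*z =2*m^3 + 16*m^2 + 34*m + 18*z^3 + z^2*(27*m + 9) + z*(-17*m^2 - 65*m - 44) + 20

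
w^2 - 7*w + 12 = (w - 4)*(w - 3)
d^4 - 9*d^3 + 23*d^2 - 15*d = d*(d - 5)*(d - 3)*(d - 1)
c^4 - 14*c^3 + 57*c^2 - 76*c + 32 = (c - 8)*(c - 4)*(c - 1)^2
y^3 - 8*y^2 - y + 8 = (y - 8)*(y - 1)*(y + 1)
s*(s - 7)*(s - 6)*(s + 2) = s^4 - 11*s^3 + 16*s^2 + 84*s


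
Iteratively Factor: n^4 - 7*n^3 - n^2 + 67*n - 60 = (n - 1)*(n^3 - 6*n^2 - 7*n + 60) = (n - 5)*(n - 1)*(n^2 - n - 12) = (n - 5)*(n - 4)*(n - 1)*(n + 3)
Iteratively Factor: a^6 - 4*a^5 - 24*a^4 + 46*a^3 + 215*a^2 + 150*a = (a + 1)*(a^5 - 5*a^4 - 19*a^3 + 65*a^2 + 150*a) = (a + 1)*(a + 3)*(a^4 - 8*a^3 + 5*a^2 + 50*a) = (a + 1)*(a + 2)*(a + 3)*(a^3 - 10*a^2 + 25*a) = (a - 5)*(a + 1)*(a + 2)*(a + 3)*(a^2 - 5*a) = a*(a - 5)*(a + 1)*(a + 2)*(a + 3)*(a - 5)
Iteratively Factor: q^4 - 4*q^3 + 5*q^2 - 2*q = (q - 1)*(q^3 - 3*q^2 + 2*q) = (q - 2)*(q - 1)*(q^2 - q) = (q - 2)*(q - 1)^2*(q)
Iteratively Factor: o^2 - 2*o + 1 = (o - 1)*(o - 1)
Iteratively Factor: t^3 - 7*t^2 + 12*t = (t - 3)*(t^2 - 4*t) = (t - 4)*(t - 3)*(t)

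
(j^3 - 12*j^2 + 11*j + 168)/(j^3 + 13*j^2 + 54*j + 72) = (j^2 - 15*j + 56)/(j^2 + 10*j + 24)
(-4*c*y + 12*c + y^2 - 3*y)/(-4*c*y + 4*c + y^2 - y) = (y - 3)/(y - 1)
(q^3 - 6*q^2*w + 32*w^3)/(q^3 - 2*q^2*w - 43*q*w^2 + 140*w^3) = (q^2 - 2*q*w - 8*w^2)/(q^2 + 2*q*w - 35*w^2)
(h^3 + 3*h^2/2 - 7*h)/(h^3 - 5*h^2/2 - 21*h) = (h - 2)/(h - 6)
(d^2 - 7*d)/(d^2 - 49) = d/(d + 7)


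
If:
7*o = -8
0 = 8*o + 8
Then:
No Solution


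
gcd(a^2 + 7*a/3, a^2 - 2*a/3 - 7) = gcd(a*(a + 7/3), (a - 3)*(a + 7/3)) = a + 7/3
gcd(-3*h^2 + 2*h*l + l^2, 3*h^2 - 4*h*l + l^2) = h - l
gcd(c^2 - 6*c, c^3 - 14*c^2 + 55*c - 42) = c - 6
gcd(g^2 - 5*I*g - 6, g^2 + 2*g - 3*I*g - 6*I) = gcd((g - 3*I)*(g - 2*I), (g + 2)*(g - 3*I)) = g - 3*I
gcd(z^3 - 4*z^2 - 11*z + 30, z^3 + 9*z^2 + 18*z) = z + 3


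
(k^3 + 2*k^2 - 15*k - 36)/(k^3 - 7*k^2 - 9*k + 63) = (k^2 - k - 12)/(k^2 - 10*k + 21)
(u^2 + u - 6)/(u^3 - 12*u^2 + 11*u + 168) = (u - 2)/(u^2 - 15*u + 56)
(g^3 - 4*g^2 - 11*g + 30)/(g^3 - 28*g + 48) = (g^2 - 2*g - 15)/(g^2 + 2*g - 24)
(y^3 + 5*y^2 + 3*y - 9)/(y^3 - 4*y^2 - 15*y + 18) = (y + 3)/(y - 6)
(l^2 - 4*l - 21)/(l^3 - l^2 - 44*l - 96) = (l - 7)/(l^2 - 4*l - 32)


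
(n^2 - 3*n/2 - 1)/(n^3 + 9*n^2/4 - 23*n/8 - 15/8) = 4*(n - 2)/(4*n^2 + 7*n - 15)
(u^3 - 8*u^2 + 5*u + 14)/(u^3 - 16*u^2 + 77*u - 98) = (u + 1)/(u - 7)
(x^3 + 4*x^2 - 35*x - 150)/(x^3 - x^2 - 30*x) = (x + 5)/x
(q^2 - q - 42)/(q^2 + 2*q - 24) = (q - 7)/(q - 4)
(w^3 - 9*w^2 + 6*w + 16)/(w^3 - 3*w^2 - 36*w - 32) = (w - 2)/(w + 4)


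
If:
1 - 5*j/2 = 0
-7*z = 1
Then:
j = 2/5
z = -1/7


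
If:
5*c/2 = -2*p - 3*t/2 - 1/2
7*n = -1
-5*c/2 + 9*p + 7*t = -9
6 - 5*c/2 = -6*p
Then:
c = 252/515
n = -1/7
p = -82/103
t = -9/103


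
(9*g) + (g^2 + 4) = g^2 + 9*g + 4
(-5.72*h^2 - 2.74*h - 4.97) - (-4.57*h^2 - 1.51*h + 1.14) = -1.15*h^2 - 1.23*h - 6.11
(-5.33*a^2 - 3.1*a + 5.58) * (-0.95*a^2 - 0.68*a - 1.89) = 5.0635*a^4 + 6.5694*a^3 + 6.8807*a^2 + 2.0646*a - 10.5462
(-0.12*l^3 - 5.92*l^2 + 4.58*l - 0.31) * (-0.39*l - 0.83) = 0.0468*l^4 + 2.4084*l^3 + 3.1274*l^2 - 3.6805*l + 0.2573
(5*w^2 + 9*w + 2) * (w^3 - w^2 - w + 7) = 5*w^5 + 4*w^4 - 12*w^3 + 24*w^2 + 61*w + 14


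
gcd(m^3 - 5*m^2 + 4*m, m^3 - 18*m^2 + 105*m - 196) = m - 4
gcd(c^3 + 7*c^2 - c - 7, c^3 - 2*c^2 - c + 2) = c^2 - 1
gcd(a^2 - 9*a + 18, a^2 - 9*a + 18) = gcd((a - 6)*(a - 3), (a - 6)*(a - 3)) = a^2 - 9*a + 18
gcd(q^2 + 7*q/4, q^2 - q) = q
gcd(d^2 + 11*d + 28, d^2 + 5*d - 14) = d + 7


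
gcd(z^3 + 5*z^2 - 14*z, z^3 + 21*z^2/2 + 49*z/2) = z^2 + 7*z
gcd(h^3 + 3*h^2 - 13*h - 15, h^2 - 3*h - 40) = h + 5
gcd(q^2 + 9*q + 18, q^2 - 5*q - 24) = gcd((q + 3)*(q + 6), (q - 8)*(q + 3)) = q + 3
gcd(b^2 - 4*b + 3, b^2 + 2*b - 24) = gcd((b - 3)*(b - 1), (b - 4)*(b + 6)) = 1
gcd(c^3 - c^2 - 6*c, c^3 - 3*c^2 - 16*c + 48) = c - 3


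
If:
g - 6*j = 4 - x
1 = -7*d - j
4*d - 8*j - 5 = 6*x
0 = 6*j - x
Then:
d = -1/8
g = 4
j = -1/8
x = -3/4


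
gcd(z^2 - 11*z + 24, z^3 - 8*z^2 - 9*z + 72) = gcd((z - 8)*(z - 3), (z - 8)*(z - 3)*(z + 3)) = z^2 - 11*z + 24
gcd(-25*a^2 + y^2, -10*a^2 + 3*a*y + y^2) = 5*a + y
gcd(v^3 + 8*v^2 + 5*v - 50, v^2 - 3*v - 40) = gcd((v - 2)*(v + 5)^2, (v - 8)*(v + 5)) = v + 5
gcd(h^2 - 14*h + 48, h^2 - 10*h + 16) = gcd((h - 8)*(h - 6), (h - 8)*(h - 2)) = h - 8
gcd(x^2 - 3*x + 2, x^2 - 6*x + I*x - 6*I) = 1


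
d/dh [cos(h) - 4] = -sin(h)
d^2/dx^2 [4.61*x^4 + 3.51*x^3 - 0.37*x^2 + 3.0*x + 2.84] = 55.32*x^2 + 21.06*x - 0.74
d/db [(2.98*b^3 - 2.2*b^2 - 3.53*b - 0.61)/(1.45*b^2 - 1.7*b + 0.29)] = (4.321*b^4 - 10.132*b^3 + 11.4511*b^2 + 0.493*b - 2.0607)/(2.1025*b^4 - 4.93*b^3 + 3.731*b^2 - 0.986*b + 0.0841)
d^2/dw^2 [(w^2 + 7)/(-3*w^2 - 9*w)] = 2*(w^3 - 7*w^2 - 21*w - 21)/(w^3*(w^3 + 9*w^2 + 27*w + 27))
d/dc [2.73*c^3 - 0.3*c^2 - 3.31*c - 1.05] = 8.19*c^2 - 0.6*c - 3.31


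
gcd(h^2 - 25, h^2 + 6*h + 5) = h + 5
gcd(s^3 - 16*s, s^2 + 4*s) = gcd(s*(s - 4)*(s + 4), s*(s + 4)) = s^2 + 4*s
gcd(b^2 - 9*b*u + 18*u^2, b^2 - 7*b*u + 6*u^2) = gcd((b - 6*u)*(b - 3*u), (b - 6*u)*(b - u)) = -b + 6*u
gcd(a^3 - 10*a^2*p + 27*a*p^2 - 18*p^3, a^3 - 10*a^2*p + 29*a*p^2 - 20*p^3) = -a + p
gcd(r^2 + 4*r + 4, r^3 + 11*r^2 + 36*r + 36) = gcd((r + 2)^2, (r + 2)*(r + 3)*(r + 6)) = r + 2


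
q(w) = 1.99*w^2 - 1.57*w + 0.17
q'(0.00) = -1.57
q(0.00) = 0.17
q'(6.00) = 22.31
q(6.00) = 62.39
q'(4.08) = 14.67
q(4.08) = 26.89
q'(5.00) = 18.33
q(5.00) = 42.07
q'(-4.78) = -20.59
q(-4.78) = 53.14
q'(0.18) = -0.85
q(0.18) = -0.05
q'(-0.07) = -1.85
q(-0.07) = 0.29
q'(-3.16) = -14.15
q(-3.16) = 25.00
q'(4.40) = 15.94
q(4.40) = 31.79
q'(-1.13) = -6.07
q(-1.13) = 4.49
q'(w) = 3.98*w - 1.57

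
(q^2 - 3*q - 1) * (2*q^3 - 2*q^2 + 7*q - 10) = 2*q^5 - 8*q^4 + 11*q^3 - 29*q^2 + 23*q + 10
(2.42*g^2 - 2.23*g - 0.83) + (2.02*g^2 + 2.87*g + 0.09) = 4.44*g^2 + 0.64*g - 0.74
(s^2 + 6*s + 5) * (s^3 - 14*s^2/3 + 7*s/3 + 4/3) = s^5 + 4*s^4/3 - 62*s^3/3 - 8*s^2 + 59*s/3 + 20/3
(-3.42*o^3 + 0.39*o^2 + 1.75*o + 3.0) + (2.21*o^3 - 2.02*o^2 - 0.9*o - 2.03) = -1.21*o^3 - 1.63*o^2 + 0.85*o + 0.97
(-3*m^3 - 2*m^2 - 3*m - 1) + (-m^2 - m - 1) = -3*m^3 - 3*m^2 - 4*m - 2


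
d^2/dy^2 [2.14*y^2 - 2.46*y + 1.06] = 4.28000000000000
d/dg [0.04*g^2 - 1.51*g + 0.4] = 0.08*g - 1.51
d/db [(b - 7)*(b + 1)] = 2*b - 6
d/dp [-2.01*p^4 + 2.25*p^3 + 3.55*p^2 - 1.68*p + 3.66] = -8.04*p^3 + 6.75*p^2 + 7.1*p - 1.68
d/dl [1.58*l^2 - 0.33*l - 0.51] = 3.16*l - 0.33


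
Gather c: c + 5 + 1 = c + 6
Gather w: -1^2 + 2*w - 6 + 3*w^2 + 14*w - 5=3*w^2 + 16*w - 12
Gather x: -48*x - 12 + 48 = 36 - 48*x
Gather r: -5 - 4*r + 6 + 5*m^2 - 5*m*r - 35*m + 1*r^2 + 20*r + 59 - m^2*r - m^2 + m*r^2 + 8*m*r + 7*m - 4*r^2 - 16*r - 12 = 4*m^2 - 28*m + r^2*(m - 3) + r*(-m^2 + 3*m) + 48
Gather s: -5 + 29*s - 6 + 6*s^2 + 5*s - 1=6*s^2 + 34*s - 12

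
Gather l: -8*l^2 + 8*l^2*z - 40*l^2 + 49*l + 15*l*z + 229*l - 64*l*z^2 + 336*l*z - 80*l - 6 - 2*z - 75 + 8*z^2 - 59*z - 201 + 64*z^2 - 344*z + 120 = l^2*(8*z - 48) + l*(-64*z^2 + 351*z + 198) + 72*z^2 - 405*z - 162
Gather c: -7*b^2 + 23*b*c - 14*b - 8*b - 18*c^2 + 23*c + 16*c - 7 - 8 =-7*b^2 - 22*b - 18*c^2 + c*(23*b + 39) - 15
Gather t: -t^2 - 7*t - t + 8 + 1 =-t^2 - 8*t + 9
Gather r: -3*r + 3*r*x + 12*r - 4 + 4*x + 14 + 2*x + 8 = r*(3*x + 9) + 6*x + 18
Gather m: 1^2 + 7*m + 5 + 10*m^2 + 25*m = 10*m^2 + 32*m + 6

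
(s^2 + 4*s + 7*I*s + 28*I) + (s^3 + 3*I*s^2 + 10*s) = s^3 + s^2 + 3*I*s^2 + 14*s + 7*I*s + 28*I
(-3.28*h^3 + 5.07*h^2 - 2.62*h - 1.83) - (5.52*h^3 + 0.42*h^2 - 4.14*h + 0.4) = -8.8*h^3 + 4.65*h^2 + 1.52*h - 2.23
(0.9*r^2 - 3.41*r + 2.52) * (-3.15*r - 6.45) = -2.835*r^3 + 4.9365*r^2 + 14.0565*r - 16.254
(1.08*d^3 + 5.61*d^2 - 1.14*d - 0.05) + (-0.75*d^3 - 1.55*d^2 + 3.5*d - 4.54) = 0.33*d^3 + 4.06*d^2 + 2.36*d - 4.59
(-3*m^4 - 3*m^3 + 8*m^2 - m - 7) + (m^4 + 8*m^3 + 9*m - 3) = -2*m^4 + 5*m^3 + 8*m^2 + 8*m - 10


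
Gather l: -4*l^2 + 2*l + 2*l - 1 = -4*l^2 + 4*l - 1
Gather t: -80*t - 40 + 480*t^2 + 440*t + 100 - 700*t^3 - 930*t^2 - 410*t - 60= -700*t^3 - 450*t^2 - 50*t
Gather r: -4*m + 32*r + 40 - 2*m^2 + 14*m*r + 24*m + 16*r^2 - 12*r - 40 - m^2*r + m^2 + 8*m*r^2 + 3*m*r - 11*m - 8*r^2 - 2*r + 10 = -m^2 + 9*m + r^2*(8*m + 8) + r*(-m^2 + 17*m + 18) + 10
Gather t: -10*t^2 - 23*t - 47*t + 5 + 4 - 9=-10*t^2 - 70*t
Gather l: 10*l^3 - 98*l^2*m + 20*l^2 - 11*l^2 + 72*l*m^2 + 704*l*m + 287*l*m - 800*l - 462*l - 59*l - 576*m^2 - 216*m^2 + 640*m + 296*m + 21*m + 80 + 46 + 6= 10*l^3 + l^2*(9 - 98*m) + l*(72*m^2 + 991*m - 1321) - 792*m^2 + 957*m + 132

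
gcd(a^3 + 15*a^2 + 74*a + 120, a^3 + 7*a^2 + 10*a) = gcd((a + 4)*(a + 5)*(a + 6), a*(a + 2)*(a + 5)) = a + 5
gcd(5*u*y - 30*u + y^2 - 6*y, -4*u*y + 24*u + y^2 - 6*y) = y - 6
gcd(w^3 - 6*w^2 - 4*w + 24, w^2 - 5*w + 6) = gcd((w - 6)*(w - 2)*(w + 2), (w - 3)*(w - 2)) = w - 2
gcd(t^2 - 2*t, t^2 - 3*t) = t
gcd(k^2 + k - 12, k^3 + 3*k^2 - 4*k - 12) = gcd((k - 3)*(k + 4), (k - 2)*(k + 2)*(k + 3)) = 1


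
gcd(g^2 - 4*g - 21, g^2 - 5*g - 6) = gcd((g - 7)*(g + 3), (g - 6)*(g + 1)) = 1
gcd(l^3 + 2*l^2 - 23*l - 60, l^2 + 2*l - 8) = l + 4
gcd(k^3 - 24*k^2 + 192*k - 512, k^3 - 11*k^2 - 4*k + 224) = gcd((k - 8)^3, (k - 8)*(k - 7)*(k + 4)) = k - 8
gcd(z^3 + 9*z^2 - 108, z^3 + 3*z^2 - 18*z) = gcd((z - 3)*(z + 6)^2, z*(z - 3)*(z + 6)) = z^2 + 3*z - 18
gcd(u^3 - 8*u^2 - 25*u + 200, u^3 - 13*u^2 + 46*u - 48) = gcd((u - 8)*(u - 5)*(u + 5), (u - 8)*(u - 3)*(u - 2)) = u - 8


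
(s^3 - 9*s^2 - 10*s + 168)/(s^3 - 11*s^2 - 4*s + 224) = (s - 6)/(s - 8)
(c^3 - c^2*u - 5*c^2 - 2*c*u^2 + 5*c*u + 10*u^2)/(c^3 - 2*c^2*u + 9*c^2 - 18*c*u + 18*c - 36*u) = (c^2 + c*u - 5*c - 5*u)/(c^2 + 9*c + 18)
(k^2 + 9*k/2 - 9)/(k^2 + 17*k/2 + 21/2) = (2*k^2 + 9*k - 18)/(2*k^2 + 17*k + 21)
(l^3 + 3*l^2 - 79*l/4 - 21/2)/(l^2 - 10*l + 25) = (4*l^3 + 12*l^2 - 79*l - 42)/(4*(l^2 - 10*l + 25))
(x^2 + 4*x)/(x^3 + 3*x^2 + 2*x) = (x + 4)/(x^2 + 3*x + 2)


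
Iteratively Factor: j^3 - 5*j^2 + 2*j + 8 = (j - 2)*(j^2 - 3*j - 4) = (j - 2)*(j + 1)*(j - 4)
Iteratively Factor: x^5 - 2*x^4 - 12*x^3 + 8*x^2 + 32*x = (x + 2)*(x^4 - 4*x^3 - 4*x^2 + 16*x) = (x + 2)^2*(x^3 - 6*x^2 + 8*x) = (x - 4)*(x + 2)^2*(x^2 - 2*x) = (x - 4)*(x - 2)*(x + 2)^2*(x)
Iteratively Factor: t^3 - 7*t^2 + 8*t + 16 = (t - 4)*(t^2 - 3*t - 4) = (t - 4)^2*(t + 1)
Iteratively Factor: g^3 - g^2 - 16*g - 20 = (g - 5)*(g^2 + 4*g + 4) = (g - 5)*(g + 2)*(g + 2)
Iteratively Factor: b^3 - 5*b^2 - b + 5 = (b - 1)*(b^2 - 4*b - 5) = (b - 1)*(b + 1)*(b - 5)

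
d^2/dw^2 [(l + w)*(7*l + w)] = 2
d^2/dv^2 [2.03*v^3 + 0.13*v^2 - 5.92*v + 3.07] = 12.18*v + 0.26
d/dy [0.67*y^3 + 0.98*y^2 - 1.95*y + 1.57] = 2.01*y^2 + 1.96*y - 1.95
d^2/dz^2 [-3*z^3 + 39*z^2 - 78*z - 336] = 78 - 18*z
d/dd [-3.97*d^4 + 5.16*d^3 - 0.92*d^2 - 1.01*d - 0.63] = -15.88*d^3 + 15.48*d^2 - 1.84*d - 1.01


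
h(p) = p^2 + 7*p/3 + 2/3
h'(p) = 2*p + 7/3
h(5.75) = 47.15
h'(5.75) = 13.83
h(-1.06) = -0.68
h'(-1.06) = 0.21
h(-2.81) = 2.01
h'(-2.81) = -3.29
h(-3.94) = 7.00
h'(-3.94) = -5.55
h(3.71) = 23.09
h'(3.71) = 9.75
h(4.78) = 34.67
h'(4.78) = 11.89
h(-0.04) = 0.57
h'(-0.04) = 2.25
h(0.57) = 2.32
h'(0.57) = 3.47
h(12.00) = 172.67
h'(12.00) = 26.33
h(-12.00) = 116.67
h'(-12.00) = -21.67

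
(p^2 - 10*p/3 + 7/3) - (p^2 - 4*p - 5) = 2*p/3 + 22/3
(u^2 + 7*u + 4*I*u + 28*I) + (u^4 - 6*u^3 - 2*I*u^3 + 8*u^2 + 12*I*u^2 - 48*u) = u^4 - 6*u^3 - 2*I*u^3 + 9*u^2 + 12*I*u^2 - 41*u + 4*I*u + 28*I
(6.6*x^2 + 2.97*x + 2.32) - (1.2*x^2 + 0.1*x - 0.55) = 5.4*x^2 + 2.87*x + 2.87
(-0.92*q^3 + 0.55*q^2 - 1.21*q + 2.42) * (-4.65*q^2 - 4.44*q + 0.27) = 4.278*q^5 + 1.5273*q^4 + 2.9361*q^3 - 5.7321*q^2 - 11.0715*q + 0.6534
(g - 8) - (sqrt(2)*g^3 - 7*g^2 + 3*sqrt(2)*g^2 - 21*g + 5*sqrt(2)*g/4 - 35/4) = -sqrt(2)*g^3 - 3*sqrt(2)*g^2 + 7*g^2 - 5*sqrt(2)*g/4 + 22*g + 3/4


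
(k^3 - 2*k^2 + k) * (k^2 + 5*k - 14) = k^5 + 3*k^4 - 23*k^3 + 33*k^2 - 14*k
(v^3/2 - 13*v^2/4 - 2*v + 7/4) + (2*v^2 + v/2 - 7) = v^3/2 - 5*v^2/4 - 3*v/2 - 21/4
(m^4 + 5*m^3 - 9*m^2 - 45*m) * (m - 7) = m^5 - 2*m^4 - 44*m^3 + 18*m^2 + 315*m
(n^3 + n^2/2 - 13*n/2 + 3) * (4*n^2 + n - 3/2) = 4*n^5 + 3*n^4 - 27*n^3 + 19*n^2/4 + 51*n/4 - 9/2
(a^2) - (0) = a^2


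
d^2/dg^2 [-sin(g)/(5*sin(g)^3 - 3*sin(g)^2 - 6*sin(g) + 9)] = (100*sin(g)^7 - 165*sin(g)^6 + 51*sin(g)^5 - 333*sin(g)^4 + 1053*sin(g)^2/2 - 63*sin(g) + 15*sin(3*g)^2/2 + 3*sin(3*g)/2 - 9*sin(5*g)/2 - 108)/(5*sin(g)^3 - 3*sin(g)^2 - 6*sin(g) + 9)^3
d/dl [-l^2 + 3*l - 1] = 3 - 2*l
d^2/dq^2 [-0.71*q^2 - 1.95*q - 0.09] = -1.42000000000000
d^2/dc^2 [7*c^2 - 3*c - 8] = 14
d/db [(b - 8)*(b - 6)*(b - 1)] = 3*b^2 - 30*b + 62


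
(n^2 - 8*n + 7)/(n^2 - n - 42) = (n - 1)/(n + 6)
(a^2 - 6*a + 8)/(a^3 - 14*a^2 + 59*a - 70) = (a - 4)/(a^2 - 12*a + 35)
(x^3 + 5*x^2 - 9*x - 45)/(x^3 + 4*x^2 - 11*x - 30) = (x + 3)/(x + 2)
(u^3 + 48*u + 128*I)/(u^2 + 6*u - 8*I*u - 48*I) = (u^2 + 8*I*u - 16)/(u + 6)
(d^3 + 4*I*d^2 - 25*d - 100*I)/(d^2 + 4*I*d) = d - 25/d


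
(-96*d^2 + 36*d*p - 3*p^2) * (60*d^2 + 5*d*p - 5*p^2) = -5760*d^4 + 1680*d^3*p + 480*d^2*p^2 - 195*d*p^3 + 15*p^4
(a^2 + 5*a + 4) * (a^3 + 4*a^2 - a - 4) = a^5 + 9*a^4 + 23*a^3 + 7*a^2 - 24*a - 16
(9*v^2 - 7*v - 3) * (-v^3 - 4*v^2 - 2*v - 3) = -9*v^5 - 29*v^4 + 13*v^3 - v^2 + 27*v + 9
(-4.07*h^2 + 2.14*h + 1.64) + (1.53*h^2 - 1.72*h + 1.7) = -2.54*h^2 + 0.42*h + 3.34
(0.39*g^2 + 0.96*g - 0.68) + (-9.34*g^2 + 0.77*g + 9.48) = -8.95*g^2 + 1.73*g + 8.8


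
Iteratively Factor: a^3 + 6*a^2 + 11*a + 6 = (a + 2)*(a^2 + 4*a + 3) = (a + 2)*(a + 3)*(a + 1)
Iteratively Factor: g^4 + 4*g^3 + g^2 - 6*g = (g + 3)*(g^3 + g^2 - 2*g) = (g + 2)*(g + 3)*(g^2 - g) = (g - 1)*(g + 2)*(g + 3)*(g)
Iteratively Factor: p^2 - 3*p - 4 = (p - 4)*(p + 1)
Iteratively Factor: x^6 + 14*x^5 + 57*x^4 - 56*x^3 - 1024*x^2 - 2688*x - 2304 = (x + 4)*(x^5 + 10*x^4 + 17*x^3 - 124*x^2 - 528*x - 576) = (x + 4)^2*(x^4 + 6*x^3 - 7*x^2 - 96*x - 144) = (x + 4)^3*(x^3 + 2*x^2 - 15*x - 36) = (x - 4)*(x + 4)^3*(x^2 + 6*x + 9) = (x - 4)*(x + 3)*(x + 4)^3*(x + 3)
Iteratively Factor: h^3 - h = (h - 1)*(h^2 + h) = h*(h - 1)*(h + 1)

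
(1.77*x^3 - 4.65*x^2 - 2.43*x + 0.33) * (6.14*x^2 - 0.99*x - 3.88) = 10.8678*x^5 - 30.3033*x^4 - 17.1843*x^3 + 22.4739*x^2 + 9.1017*x - 1.2804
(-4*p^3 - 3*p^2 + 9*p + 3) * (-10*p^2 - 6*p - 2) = 40*p^5 + 54*p^4 - 64*p^3 - 78*p^2 - 36*p - 6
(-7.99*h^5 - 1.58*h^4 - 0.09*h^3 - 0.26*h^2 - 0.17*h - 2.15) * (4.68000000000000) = -37.3932*h^5 - 7.3944*h^4 - 0.4212*h^3 - 1.2168*h^2 - 0.7956*h - 10.062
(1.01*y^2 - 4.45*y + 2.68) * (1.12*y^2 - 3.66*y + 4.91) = 1.1312*y^4 - 8.6806*y^3 + 24.2477*y^2 - 31.6583*y + 13.1588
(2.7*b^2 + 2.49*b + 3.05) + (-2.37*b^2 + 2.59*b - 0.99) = 0.33*b^2 + 5.08*b + 2.06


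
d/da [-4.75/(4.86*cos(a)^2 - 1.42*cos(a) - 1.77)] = (6.745 - 46.17*cos(a))*sin(a)/(-4.86*cos(a)^2 + 1.42*cos(a) + 1.77)^2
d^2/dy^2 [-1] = 0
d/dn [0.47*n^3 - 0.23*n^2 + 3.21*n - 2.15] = 1.41*n^2 - 0.46*n + 3.21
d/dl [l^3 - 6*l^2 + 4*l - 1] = 3*l^2 - 12*l + 4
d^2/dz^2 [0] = 0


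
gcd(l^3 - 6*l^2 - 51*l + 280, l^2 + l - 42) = l + 7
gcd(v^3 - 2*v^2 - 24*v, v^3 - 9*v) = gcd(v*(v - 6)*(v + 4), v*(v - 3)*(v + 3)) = v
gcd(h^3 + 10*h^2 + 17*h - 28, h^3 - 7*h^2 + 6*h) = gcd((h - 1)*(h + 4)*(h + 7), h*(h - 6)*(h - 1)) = h - 1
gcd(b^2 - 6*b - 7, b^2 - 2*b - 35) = b - 7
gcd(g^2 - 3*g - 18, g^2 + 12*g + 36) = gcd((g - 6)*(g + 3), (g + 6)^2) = 1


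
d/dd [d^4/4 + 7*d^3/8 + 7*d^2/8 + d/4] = d^3 + 21*d^2/8 + 7*d/4 + 1/4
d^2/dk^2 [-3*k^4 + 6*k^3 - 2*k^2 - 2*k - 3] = -36*k^2 + 36*k - 4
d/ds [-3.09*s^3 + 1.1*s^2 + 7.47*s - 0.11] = -9.27*s^2 + 2.2*s + 7.47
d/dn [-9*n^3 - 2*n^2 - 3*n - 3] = -27*n^2 - 4*n - 3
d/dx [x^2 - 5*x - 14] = 2*x - 5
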